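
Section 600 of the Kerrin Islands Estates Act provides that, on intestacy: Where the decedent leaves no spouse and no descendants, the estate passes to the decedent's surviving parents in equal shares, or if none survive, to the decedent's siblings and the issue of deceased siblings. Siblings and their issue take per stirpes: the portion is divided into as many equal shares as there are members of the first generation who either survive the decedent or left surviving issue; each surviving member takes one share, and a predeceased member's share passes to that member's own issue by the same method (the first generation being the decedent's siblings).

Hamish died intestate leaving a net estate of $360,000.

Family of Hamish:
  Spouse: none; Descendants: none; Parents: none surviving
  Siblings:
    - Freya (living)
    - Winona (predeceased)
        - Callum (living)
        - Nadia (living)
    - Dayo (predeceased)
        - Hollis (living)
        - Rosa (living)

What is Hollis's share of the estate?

Hollis receives $60,000.

The entire $360,000 passes to the siblings and their issue.
That amount ($360,000) is divided into 3 shares of $120,000: Freya takes $120,000; Winona's $120,000 share passes to Winona's issue; Dayo's $120,000 share passes to Dayo's issue.
Winona's share ($120,000) is divided into 2 shares of $60,000: Callum and Nadia each take $60,000.
Dayo's share ($120,000) is divided into 2 shares of $60,000: Hollis and Rosa each take $60,000.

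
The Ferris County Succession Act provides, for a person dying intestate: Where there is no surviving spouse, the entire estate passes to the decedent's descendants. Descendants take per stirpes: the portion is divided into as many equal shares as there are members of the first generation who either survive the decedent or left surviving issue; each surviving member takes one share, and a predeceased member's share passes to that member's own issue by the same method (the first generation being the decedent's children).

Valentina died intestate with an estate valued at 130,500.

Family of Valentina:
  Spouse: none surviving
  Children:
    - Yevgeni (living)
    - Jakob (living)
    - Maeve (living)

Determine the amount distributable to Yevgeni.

Yevgeni receives 43,500.

The entire 130,500 passes to the descendants.
That amount (130,500) is divided into 3 shares of 43,500: Yevgeni, Jakob, and Maeve each take 43,500.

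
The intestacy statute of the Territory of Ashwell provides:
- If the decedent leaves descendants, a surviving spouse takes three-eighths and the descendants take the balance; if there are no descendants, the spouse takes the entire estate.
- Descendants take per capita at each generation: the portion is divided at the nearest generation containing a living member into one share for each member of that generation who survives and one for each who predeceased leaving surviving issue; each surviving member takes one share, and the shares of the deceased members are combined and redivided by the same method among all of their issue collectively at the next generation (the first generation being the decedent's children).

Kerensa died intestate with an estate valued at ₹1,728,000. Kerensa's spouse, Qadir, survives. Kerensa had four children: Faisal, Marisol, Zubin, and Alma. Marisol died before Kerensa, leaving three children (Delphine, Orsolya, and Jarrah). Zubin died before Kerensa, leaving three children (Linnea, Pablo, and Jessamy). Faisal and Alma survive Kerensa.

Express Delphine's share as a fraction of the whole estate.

Delphine receives 5/96 of the estate.

Qadir takes three-eighths of ₹1,728,000 = ₹648,000. The remaining ₹1,080,000 passes to the descendants.
The descendants' portion (₹1,080,000) is divided at the children's generation into 4 shares of ₹270,000. Faisal and Alma each take ₹270,000. The 2 shares of the deceased (Marisol and Zubin) are combined into a pool of ₹540,000.
That pool (₹540,000) is divided at the grandchildren's generation equally among Delphine, Orsolya, Jarrah, Linnea, Pablo, and Jessamy: ₹90,000 each.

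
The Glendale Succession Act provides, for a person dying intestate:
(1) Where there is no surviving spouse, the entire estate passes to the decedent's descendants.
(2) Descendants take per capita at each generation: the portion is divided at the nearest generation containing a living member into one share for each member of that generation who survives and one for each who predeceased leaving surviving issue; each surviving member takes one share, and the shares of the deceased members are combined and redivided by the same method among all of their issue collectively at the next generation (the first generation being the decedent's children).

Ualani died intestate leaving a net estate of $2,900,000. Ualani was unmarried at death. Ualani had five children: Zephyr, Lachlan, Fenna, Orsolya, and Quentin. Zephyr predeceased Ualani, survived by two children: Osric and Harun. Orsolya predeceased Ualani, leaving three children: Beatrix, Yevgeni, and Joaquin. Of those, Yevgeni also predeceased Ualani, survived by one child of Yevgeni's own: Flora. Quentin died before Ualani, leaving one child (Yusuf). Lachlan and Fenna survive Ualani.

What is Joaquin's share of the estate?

The entire $2,900,000 passes to the descendants.
That amount ($2,900,000) is divided at the children's generation into 5 shares of $580,000. Lachlan and Fenna each take $580,000. The 3 shares of the deceased (Zephyr, Orsolya, and Quentin) are combined into a pool of $1,740,000.
That pool ($1,740,000) is divided at the grandchildren's generation into 6 shares of $290,000. Osric, Harun, Beatrix, Joaquin, and Yusuf each take $290,000. The remaining share for the deceased Yevgeni ($290,000) is carried to the next generation.
That pool ($290,000) passes entirely to Flora, the sole taker at the great-grandchildren's generation.

Joaquin receives $290,000.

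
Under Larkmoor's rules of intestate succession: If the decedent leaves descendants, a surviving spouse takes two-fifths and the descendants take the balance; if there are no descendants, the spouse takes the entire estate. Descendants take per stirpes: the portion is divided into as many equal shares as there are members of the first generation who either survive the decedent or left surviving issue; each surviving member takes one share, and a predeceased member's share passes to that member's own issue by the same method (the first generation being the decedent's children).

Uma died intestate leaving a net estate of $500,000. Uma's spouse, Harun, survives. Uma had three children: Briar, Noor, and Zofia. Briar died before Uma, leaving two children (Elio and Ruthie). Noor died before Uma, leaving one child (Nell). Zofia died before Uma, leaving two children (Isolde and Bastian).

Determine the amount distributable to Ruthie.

Harun takes two-fifths of $500,000 = $200,000. The remaining $300,000 passes to the descendants.
The descendants' portion ($300,000) is divided into 3 shares of $100,000: Briar's $100,000 share passes to Briar's issue; Noor's $100,000 share passes to Noor's issue; Zofia's $100,000 share passes to Zofia's issue.
Briar's share ($100,000) is divided into 2 shares of $50,000: Elio and Ruthie each take $50,000.
Noor's share ($100,000) passes entirely to Nell.
Zofia's share ($100,000) is divided into 2 shares of $50,000: Isolde and Bastian each take $50,000.

Ruthie receives $50,000.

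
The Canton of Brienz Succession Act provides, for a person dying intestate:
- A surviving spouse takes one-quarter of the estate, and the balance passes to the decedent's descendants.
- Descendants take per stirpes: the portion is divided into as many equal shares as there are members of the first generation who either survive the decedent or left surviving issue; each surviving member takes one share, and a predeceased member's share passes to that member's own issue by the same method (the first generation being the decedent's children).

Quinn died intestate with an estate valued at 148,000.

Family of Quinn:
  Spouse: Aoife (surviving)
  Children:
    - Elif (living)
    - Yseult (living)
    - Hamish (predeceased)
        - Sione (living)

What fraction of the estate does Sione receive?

Aoife takes one-quarter of 148,000 = 37,000. The remaining 111,000 passes to the descendants.
The descendants' portion (111,000) is divided into 3 shares of 37,000: Elif and Yseult each take 37,000; Hamish's 37,000 share passes to Hamish's issue.
Hamish's share (37,000) passes entirely to Sione.

Sione receives 1/4 of the estate.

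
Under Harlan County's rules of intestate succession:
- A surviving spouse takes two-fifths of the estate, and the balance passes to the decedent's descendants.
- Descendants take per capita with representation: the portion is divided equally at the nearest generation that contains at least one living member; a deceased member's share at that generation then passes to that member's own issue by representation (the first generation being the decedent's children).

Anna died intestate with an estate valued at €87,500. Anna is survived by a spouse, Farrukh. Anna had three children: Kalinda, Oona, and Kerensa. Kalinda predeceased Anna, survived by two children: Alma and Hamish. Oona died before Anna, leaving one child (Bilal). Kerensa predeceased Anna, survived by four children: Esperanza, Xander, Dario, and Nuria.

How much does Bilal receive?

Bilal receives €7,500.

Farrukh takes two-fifths of €87,500 = €35,000. The remaining €52,500 passes to the descendants.
No child survives, so the initial division is made at the grandchildren's generation.
The descendants' portion (€52,500) is divided into 7 shares of €7,500: Alma, Hamish, Bilal, Esperanza, Xander, Dario, and Nuria each take €7,500.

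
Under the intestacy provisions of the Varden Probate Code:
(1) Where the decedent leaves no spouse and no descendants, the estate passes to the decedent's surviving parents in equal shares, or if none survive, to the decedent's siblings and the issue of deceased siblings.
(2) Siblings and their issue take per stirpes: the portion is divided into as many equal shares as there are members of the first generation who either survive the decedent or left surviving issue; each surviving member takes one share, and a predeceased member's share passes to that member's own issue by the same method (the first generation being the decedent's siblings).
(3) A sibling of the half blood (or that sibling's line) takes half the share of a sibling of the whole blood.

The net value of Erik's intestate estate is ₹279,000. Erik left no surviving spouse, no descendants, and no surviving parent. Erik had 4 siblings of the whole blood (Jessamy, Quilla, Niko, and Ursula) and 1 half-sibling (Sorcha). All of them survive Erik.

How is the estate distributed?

The entire ₹279,000 passes to the siblings and their issue.
Counting each half-blood sibling's line as half a unit, there are 9/2 units in ₹279,000, so one unit is ₹62,000. Whole-blood lines (Jessamy, Quilla, Niko, and Ursula) take ₹62,000 each; half-blood lines (Sorcha) take ₹31,000 each.

Jessamy: ₹62,000; Quilla: ₹62,000; Niko: ₹62,000; Sorcha: ₹31,000; Ursula: ₹62,000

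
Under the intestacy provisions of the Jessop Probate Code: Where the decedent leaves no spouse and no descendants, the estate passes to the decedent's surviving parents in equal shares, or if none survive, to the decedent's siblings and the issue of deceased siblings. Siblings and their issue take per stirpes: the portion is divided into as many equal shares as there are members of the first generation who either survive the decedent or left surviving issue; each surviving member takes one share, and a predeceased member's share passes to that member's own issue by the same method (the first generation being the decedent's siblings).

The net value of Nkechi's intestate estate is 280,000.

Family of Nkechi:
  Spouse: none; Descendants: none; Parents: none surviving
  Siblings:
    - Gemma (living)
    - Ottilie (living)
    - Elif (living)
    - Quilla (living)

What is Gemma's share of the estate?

Gemma receives 70,000.

The entire 280,000 passes to the siblings and their issue.
That amount (280,000) is divided into 4 shares of 70,000: Gemma, Ottilie, Elif, and Quilla each take 70,000.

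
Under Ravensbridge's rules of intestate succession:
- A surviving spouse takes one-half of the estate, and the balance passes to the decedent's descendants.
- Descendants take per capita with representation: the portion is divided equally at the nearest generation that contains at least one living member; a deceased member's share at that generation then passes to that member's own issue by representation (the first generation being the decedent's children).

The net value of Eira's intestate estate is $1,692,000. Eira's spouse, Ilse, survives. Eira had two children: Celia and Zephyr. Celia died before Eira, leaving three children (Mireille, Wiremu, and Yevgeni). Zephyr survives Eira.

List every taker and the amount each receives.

Ilse takes one-half of $1,692,000 = $846,000. The remaining $846,000 passes to the descendants.
The descendants' portion ($846,000) is divided into 2 shares of $423,000: Zephyr takes $423,000; Celia's $423,000 share passes to Celia's issue.
Celia's share ($423,000) is divided into 3 shares of $141,000: Mireille, Wiremu, and Yevgeni each take $141,000.

Ilse: $846,000; Mireille: $141,000; Wiremu: $141,000; Yevgeni: $141,000; Zephyr: $423,000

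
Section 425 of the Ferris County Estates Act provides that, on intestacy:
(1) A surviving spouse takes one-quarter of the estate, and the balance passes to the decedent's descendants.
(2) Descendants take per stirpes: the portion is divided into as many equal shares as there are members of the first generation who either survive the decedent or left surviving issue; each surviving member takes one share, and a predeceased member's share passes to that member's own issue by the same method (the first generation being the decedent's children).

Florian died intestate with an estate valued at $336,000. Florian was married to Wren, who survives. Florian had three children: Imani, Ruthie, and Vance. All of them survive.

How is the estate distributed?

Wren: $84,000; Imani: $84,000; Ruthie: $84,000; Vance: $84,000

Wren takes one-quarter of $336,000 = $84,000. The remaining $252,000 passes to the descendants.
The descendants' portion ($252,000) is divided into 3 shares of $84,000: Imani, Ruthie, and Vance each take $84,000.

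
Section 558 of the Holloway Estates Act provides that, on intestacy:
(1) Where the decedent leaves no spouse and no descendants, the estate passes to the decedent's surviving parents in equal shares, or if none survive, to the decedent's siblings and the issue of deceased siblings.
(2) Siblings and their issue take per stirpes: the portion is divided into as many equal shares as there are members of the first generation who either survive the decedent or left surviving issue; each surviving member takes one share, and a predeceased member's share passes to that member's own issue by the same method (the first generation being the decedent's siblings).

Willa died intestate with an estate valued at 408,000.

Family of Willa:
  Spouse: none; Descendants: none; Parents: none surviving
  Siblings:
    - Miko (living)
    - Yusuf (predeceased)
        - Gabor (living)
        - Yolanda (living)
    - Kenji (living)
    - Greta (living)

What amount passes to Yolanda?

The entire 408,000 passes to the siblings and their issue.
That amount (408,000) is divided into 4 shares of 102,000: Miko, Kenji, and Greta each take 102,000; Yusuf's 102,000 share passes to Yusuf's issue.
Yusuf's share (102,000) is divided into 2 shares of 51,000: Gabor and Yolanda each take 51,000.

Yolanda receives 51,000.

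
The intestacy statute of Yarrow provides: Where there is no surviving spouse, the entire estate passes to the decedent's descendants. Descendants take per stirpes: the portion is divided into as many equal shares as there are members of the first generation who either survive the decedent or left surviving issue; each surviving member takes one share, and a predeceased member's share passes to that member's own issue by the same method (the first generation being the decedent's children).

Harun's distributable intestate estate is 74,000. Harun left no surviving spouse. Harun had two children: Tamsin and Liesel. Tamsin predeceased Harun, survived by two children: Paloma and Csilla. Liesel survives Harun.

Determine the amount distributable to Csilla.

Csilla receives 18,500.

The entire 74,000 passes to the descendants.
That amount (74,000) is divided into 2 shares of 37,000: Liesel takes 37,000; Tamsin's 37,000 share passes to Tamsin's issue.
Tamsin's share (37,000) is divided into 2 shares of 18,500: Paloma and Csilla each take 18,500.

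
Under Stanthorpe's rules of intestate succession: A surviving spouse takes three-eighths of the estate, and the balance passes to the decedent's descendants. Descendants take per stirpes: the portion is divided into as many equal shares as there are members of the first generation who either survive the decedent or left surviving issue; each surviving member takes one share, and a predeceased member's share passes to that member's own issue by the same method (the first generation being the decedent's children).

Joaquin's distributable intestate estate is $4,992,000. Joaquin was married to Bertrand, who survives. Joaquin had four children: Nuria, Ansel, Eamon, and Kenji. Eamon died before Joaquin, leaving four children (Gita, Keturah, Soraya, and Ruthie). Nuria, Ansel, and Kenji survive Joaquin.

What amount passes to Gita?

Gita receives $195,000.

Bertrand takes three-eighths of $4,992,000 = $1,872,000. The remaining $3,120,000 passes to the descendants.
The descendants' portion ($3,120,000) is divided into 4 shares of $780,000: Nuria, Ansel, and Kenji each take $780,000; Eamon's $780,000 share passes to Eamon's issue.
Eamon's share ($780,000) is divided into 4 shares of $195,000: Gita, Keturah, Soraya, and Ruthie each take $195,000.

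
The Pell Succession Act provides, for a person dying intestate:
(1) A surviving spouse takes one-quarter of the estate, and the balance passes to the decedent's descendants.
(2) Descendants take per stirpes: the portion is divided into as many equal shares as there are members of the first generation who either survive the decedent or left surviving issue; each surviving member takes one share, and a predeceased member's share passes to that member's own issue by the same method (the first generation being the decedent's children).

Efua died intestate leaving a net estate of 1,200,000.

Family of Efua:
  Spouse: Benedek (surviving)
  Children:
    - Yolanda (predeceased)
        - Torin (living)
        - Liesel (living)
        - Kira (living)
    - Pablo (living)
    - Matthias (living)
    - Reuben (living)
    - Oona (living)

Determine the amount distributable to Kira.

Benedek takes one-quarter of 1,200,000 = 300,000. The remaining 900,000 passes to the descendants.
The descendants' portion (900,000) is divided into 5 shares of 180,000: Pablo, Matthias, Reuben, and Oona each take 180,000; Yolanda's 180,000 share passes to Yolanda's issue.
Yolanda's share (180,000) is divided into 3 shares of 60,000: Torin, Liesel, and Kira each take 60,000.

Kira receives 60,000.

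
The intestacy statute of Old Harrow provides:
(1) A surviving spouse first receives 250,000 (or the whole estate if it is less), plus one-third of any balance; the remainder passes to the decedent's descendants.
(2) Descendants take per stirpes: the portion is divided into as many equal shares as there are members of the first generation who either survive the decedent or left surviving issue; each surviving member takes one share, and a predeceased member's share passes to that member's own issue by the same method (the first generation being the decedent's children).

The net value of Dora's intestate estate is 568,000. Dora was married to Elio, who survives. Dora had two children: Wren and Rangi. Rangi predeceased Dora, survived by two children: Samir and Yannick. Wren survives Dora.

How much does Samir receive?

Samir receives 53,000.

Elio first takes 250,000, leaving a balance of 318,000. Elio then takes one-third of the balance (106,000), for a total of 356,000. The remaining 212,000 passes to the descendants.
The descendants' portion (212,000) is divided into 2 shares of 106,000: Wren takes 106,000; Rangi's 106,000 share passes to Rangi's issue.
Rangi's share (106,000) is divided into 2 shares of 53,000: Samir and Yannick each take 53,000.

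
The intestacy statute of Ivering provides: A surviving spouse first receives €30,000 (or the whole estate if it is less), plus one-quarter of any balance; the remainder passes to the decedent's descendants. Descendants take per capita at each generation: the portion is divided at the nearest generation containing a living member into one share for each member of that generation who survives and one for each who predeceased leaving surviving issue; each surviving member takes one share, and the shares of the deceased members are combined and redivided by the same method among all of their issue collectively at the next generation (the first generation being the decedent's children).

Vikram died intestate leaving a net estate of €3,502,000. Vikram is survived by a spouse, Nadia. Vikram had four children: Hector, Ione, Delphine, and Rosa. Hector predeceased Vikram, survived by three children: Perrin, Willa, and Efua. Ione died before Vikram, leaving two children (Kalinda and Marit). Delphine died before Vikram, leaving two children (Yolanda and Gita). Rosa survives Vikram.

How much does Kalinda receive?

Kalinda receives €279,000.

Nadia first takes €30,000, leaving a balance of €3,472,000. Nadia then takes one-quarter of the balance (€868,000), for a total of €898,000. The remaining €2,604,000 passes to the descendants.
The descendants' portion (€2,604,000) is divided at the children's generation into 4 shares of €651,000. Rosa takes €651,000. The 3 shares of the deceased (Hector, Ione, and Delphine) are combined into a pool of €1,953,000.
That pool (€1,953,000) is divided at the grandchildren's generation equally among Perrin, Willa, Efua, Kalinda, Marit, Yolanda, and Gita: €279,000 each.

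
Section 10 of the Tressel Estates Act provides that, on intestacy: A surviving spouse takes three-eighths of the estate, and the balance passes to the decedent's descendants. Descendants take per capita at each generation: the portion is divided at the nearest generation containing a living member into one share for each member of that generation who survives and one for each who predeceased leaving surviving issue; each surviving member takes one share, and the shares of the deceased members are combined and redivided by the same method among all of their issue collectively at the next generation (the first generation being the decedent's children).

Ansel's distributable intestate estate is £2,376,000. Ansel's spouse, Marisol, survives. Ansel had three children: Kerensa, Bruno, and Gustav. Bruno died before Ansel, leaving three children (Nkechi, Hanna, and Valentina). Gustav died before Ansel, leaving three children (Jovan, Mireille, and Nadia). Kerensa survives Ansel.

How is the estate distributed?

Marisol takes three-eighths of £2,376,000 = £891,000. The remaining £1,485,000 passes to the descendants.
The descendants' portion (£1,485,000) is divided at the children's generation into 3 shares of £495,000. Kerensa takes £495,000. The 2 shares of the deceased (Bruno and Gustav) are combined into a pool of £990,000.
That pool (£990,000) is divided at the grandchildren's generation equally among Nkechi, Hanna, Valentina, Jovan, Mireille, and Nadia: £165,000 each.

Marisol: £891,000; Kerensa: £495,000; Nkechi: £165,000; Hanna: £165,000; Valentina: £165,000; Jovan: £165,000; Mireille: £165,000; Nadia: £165,000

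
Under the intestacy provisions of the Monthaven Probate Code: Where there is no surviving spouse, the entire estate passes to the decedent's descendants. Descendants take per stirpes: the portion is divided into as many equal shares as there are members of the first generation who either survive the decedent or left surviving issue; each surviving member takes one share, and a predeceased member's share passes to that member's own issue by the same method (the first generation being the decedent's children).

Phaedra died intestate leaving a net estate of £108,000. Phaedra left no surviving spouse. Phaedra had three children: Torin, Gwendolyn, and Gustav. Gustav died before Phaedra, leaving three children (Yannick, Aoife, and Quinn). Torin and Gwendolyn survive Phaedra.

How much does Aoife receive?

The entire £108,000 passes to the descendants.
That amount (£108,000) is divided into 3 shares of £36,000: Torin and Gwendolyn each take £36,000; Gustav's £36,000 share passes to Gustav's issue.
Gustav's share (£36,000) is divided into 3 shares of £12,000: Yannick, Aoife, and Quinn each take £12,000.

Aoife receives £12,000.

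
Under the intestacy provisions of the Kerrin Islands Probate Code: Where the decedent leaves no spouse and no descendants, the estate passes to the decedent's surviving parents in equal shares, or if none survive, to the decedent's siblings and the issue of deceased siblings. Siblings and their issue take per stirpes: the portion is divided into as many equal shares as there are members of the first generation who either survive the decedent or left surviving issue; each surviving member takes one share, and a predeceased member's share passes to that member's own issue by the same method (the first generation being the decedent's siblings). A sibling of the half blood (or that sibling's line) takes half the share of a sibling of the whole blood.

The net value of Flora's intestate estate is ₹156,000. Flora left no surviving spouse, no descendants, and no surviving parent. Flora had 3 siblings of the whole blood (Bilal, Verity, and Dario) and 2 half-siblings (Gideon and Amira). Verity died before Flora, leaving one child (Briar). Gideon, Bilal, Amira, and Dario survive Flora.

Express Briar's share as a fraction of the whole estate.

The entire ₹156,000 passes to the siblings and their issue.
Counting each half-blood sibling's line as half a unit, there are 4 units in ₹156,000, so one unit is ₹39,000. Whole-blood lines (Bilal, Verity, and Dario) take ₹39,000 each; half-blood lines (Gideon and Amira) take ₹19,500 each.
Verity's share (₹39,000) passes entirely to Briar.

Briar receives 1/4 of the estate.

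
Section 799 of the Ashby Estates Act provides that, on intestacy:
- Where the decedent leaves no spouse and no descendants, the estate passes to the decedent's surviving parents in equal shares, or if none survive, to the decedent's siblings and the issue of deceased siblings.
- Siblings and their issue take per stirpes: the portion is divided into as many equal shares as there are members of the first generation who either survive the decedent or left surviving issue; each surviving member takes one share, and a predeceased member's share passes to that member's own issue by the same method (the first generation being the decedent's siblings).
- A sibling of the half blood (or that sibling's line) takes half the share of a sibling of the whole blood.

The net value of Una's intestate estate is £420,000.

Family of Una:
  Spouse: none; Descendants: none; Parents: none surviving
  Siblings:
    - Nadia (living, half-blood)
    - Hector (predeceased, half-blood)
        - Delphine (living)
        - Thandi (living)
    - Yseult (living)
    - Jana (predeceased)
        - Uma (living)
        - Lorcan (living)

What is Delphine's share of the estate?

The entire £420,000 passes to the siblings and their issue.
Counting each half-blood sibling's line as half a unit, there are 3 units in £420,000, so one unit is £140,000. Whole-blood lines (Yseult and Jana) take £140,000 each; half-blood lines (Nadia and Hector) take £70,000 each.
Hector's share (£70,000) is divided into 2 shares of £35,000: Delphine and Thandi each take £35,000.
Jana's share (£140,000) is divided into 2 shares of £70,000: Uma and Lorcan each take £70,000.

Delphine receives £35,000.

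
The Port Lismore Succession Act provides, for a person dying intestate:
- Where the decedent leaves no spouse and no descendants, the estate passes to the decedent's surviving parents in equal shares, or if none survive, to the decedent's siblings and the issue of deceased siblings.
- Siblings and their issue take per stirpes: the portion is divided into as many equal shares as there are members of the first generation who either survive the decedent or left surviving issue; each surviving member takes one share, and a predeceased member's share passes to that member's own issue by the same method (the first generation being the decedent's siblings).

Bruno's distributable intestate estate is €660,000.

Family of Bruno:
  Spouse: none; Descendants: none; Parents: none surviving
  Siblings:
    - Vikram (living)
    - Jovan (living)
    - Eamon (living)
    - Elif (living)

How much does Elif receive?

Elif receives €165,000.

The entire €660,000 passes to the siblings and their issue.
That amount (€660,000) is divided into 4 shares of €165,000: Vikram, Jovan, Eamon, and Elif each take €165,000.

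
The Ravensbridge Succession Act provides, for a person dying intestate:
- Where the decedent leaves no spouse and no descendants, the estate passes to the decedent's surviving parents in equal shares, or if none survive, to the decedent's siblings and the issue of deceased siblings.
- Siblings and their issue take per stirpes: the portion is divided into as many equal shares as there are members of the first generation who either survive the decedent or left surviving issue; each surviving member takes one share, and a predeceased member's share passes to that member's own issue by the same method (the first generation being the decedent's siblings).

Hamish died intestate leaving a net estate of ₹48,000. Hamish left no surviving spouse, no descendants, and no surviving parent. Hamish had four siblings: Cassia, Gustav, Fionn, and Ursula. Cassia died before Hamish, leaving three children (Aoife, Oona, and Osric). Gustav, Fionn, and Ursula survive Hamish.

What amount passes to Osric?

The entire ₹48,000 passes to the siblings and their issue.
That amount (₹48,000) is divided into 4 shares of ₹12,000: Gustav, Fionn, and Ursula each take ₹12,000; Cassia's ₹12,000 share passes to Cassia's issue.
Cassia's share (₹12,000) is divided into 3 shares of ₹4,000: Aoife, Oona, and Osric each take ₹4,000.

Osric receives ₹4,000.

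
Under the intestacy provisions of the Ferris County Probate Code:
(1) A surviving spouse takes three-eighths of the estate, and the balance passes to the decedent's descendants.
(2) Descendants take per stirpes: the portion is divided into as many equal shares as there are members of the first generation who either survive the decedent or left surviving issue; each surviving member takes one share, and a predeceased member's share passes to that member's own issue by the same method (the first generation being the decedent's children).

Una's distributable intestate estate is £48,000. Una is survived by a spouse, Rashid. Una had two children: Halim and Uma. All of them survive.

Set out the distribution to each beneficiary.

Rashid takes three-eighths of £48,000 = £18,000. The remaining £30,000 passes to the descendants.
The descendants' portion (£30,000) is divided into 2 shares of £15,000: Halim and Uma each take £15,000.

Rashid: £18,000; Halim: £15,000; Uma: £15,000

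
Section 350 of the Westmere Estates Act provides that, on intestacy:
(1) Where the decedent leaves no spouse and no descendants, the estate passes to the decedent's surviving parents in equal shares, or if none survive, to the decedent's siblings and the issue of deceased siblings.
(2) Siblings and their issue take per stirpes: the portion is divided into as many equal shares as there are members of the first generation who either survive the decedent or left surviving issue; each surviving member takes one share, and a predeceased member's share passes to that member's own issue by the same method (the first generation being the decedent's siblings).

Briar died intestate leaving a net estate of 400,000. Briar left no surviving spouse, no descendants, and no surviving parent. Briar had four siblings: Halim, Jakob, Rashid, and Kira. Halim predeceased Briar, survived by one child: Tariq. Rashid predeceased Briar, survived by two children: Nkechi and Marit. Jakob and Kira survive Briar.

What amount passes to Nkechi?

Nkechi receives 50,000.

The entire 400,000 passes to the siblings and their issue.
That amount (400,000) is divided into 4 shares of 100,000: Jakob and Kira each take 100,000; Halim's 100,000 share passes to Halim's issue; Rashid's 100,000 share passes to Rashid's issue.
Halim's share (100,000) passes entirely to Tariq.
Rashid's share (100,000) is divided into 2 shares of 50,000: Nkechi and Marit each take 50,000.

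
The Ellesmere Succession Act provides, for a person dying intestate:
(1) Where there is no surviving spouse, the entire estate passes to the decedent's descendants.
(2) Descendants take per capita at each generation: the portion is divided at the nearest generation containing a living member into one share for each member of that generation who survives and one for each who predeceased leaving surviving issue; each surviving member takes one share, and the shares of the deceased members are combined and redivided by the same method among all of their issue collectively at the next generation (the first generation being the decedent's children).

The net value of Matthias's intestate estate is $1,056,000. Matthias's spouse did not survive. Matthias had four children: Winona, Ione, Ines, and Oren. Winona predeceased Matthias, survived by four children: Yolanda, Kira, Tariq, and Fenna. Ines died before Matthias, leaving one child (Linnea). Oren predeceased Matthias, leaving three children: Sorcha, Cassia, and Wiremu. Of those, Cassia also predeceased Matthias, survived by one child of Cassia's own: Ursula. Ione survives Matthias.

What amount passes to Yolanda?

The entire $1,056,000 passes to the descendants.
That amount ($1,056,000) is divided at the children's generation into 4 shares of $264,000. Ione takes $264,000. The 3 shares of the deceased (Winona, Ines, and Oren) are combined into a pool of $792,000.
That pool ($792,000) is divided at the grandchildren's generation into 8 shares of $99,000. Yolanda, Kira, Tariq, Fenna, Linnea, Sorcha, and Wiremu each take $99,000. The remaining share for the deceased Cassia ($99,000) is carried to the next generation.
That pool ($99,000) passes entirely to Ursula, the sole taker at the great-grandchildren's generation.

Yolanda receives $99,000.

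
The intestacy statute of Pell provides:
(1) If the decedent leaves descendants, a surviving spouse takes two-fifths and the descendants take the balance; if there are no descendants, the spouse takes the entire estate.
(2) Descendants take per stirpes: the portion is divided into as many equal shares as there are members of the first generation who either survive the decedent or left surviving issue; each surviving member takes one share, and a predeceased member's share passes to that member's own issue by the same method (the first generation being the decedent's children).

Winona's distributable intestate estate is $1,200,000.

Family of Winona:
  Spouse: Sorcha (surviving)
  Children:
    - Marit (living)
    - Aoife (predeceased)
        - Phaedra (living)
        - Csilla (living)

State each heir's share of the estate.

Sorcha takes two-fifths of $1,200,000 = $480,000. The remaining $720,000 passes to the descendants.
The descendants' portion ($720,000) is divided into 2 shares of $360,000: Marit takes $360,000; Aoife's $360,000 share passes to Aoife's issue.
Aoife's share ($360,000) is divided into 2 shares of $180,000: Phaedra and Csilla each take $180,000.

Sorcha: $480,000; Marit: $360,000; Phaedra: $180,000; Csilla: $180,000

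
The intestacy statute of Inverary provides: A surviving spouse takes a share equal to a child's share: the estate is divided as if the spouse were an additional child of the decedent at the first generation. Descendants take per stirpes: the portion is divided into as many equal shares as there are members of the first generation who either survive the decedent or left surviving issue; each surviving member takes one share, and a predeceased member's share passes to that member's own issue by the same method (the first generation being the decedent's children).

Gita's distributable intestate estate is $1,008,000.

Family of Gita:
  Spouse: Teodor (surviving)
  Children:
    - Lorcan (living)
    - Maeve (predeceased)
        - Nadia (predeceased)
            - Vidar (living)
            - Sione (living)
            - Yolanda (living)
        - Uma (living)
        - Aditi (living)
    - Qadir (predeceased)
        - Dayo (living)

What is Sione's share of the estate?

The spouse counts as an additional share at the children's level, so there are 4 primary shares of $252,000. Teodor takes one such share ($252,000).
The children's combined portion ($756,000) is divided into 3 shares of $252,000: Lorcan takes $252,000; Maeve's $252,000 share passes to Maeve's issue; Qadir's $252,000 share passes to Qadir's issue.
Maeve's share ($252,000) is divided into 3 shares of $84,000: Uma and Aditi each take $84,000; Nadia's $84,000 share passes to Nadia's issue.
Nadia's share ($84,000) is divided into 3 shares of $28,000: Vidar, Sione, and Yolanda each take $28,000.
Qadir's share ($252,000) passes entirely to Dayo.

Sione receives $28,000.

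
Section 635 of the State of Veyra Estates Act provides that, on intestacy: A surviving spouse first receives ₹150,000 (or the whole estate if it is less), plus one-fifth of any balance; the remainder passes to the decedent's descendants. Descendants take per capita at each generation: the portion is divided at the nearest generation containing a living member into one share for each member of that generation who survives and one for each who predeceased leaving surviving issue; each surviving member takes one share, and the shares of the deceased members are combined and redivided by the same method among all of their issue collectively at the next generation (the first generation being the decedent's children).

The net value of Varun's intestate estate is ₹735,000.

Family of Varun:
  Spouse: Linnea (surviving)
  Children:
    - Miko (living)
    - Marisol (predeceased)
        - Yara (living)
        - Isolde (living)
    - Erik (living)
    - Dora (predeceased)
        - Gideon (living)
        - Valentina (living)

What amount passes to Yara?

Yara receives ₹58,500.

Linnea first takes ₹150,000, leaving a balance of ₹585,000. Linnea then takes one-fifth of the balance (₹117,000), for a total of ₹267,000. The remaining ₹468,000 passes to the descendants.
The descendants' portion (₹468,000) is divided at the children's generation into 4 shares of ₹117,000. Miko and Erik each take ₹117,000. The 2 shares of the deceased (Marisol and Dora) are combined into a pool of ₹234,000.
That pool (₹234,000) is divided at the grandchildren's generation equally among Yara, Isolde, Gideon, and Valentina: ₹58,500 each.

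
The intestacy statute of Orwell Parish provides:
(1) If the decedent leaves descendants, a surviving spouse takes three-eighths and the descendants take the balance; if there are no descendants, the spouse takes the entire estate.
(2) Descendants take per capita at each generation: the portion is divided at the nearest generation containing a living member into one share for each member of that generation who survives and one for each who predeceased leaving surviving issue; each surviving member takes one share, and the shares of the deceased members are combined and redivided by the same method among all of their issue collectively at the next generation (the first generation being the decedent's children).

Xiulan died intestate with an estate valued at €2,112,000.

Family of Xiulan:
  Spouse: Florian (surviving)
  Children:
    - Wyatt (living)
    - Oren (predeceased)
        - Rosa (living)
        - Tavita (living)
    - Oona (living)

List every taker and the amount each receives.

Florian: €792,000; Wyatt: €440,000; Rosa: €220,000; Tavita: €220,000; Oona: €440,000

Florian takes three-eighths of €2,112,000 = €792,000. The remaining €1,320,000 passes to the descendants.
The descendants' portion (€1,320,000) is divided at the children's generation into 3 shares of €440,000. Wyatt and Oona each take €440,000. The remaining share for the deceased Oren (€440,000) is carried to the next generation.
That pool (€440,000) is divided at the grandchildren's generation equally among Rosa and Tavita: €220,000 each.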